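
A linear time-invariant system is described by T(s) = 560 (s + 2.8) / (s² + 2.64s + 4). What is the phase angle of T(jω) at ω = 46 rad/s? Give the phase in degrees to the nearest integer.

∠(j46 + 2.8) = arctan(46/2.8) = 86.52°
∠[(j46)² + 2.64(j46) + 4] = ∠[-2112 + j121.44] = 176.71°
∠T(j46) = 86.52° − 176.71° = -90.19°

-90°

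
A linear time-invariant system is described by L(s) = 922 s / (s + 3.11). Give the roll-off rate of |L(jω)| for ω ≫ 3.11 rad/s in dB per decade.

With 1 zero and 1 pole, the high-frequency asymptotic slope is 20 × (1 − 1) = 0 dB/decade.

0 dB/decade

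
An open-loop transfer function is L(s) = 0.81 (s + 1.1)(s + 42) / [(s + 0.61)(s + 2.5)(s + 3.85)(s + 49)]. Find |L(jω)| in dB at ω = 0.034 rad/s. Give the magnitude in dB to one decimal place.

-17.7 dB

|j0.034 + 1.1| = √(0.034² + 1.1²) = 1.101
|j0.034 + 42| = √(0.034² + 42²) = 42
|j0.034 + 0.61| = √(0.034² + 0.61²) = 0.6109
|j0.034 + 2.5| = √(0.034² + 2.5²) = 2.5
|j0.034 + 3.85| = √(0.034² + 3.85²) = 3.85
|j0.034 + 49| = √(0.034² + 49²) = 49
|L(j0.034)| = 0.81 × 1.101 × 42 / (0.6109 × 2.5 × 3.85 × 49) = 0.12992
20 log₁₀(0.12992) = -17.73 dB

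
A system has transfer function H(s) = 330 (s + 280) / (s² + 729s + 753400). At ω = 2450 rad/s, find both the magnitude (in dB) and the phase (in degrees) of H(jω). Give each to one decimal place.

|H| = -16.7 dB, ∠H = -77.7°

|j2450 + 280| = √(2450² + 280²) = 2466
|(j2450)² + 729(j2450) + 753400| = |-5.2491e+06 + j1.786e+06| = 5.545e+06
|H(j2450)| = 330 × 2466 / 5.545e+06 = 0.14677
20 log₁₀(0.14677) = -16.67 dB
∠(j2450 + 280) = arctan(2450/280) = 83.48°
∠[(j2450)² + 729(j2450) + 753400] = ∠[-5.2491e+06 + j1.786e+06] = 161.21°
∠H(j2450) = 83.48° − 161.21° = -77.73°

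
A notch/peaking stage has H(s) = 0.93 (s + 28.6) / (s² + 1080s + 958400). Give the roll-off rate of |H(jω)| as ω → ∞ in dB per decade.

-20 dB/decade

With 1 zero and 2 poles, the high-frequency asymptotic slope is 20 × (1 − 2) = -20 dB/decade.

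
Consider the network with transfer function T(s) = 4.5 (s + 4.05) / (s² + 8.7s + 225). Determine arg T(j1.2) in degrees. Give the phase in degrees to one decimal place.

∠(j1.2 + 4.05) = arctan(1.2/4.05) = 16.50°
∠[(j1.2)² + 8.7(j1.2) + 225] = ∠[223.56 + j10.44] = 2.67°
∠T(j1.2) = 16.50° − 2.67° = 13.83°

13.8°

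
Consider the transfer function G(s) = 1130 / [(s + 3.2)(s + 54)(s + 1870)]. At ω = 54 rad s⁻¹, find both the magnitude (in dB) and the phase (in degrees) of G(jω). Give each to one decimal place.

|j54 + 3.2| = √(54² + 3.2²) = 54.09
|j54 + 54| = √(54² + 54²) = 76.37
|j54 + 1870| = √(54² + 1870²) = 1871
|G(j54)| = 1130 / (54.09 × 76.37 × 1871) = 0.00014622
20 log₁₀(0.00014622) = -76.70 dB
∠(j54 + 3.2) = arctan(54/3.2) = 86.61°
∠(j54 + 54) = arctan(54/54) = 45.00°
∠(j54 + 1870) = arctan(54/1870) = 1.65°
∠G(j54) = − (86.61° + 45.00° + 1.65°) = -133.26°

|G| = -76.7 dB, ∠G = -133.3°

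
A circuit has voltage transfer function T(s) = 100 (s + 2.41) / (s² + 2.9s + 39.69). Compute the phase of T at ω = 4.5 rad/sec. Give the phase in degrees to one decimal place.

∠(j4.5 + 2.41) = arctan(4.5/2.41) = 61.83°
∠[(j4.5)² + 2.9(j4.5) + 39.69] = ∠[19.44 + j13.05] = 33.87°
∠T(j4.5) = 61.83° − 33.87° = 27.96°

28.0 deg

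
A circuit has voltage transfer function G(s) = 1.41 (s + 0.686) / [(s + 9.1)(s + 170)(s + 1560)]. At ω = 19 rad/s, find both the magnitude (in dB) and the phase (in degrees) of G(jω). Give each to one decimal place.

|j19 + 0.686| = √(19² + 0.686²) = 19.01
|j19 + 9.1| = √(19² + 9.1²) = 21.07
|j19 + 170| = √(19² + 170²) = 171.1
|j19 + 1560| = √(19² + 1560²) = 1560
|G(j19)| = 1.41 × 19.01 / (21.07 × 171.1 × 1560) = 4.7682e-06
20 log₁₀(4.7682e-06) = -106.43 dB
∠(j19 + 0.686) = arctan(19/0.686) = 87.93°
∠(j19 + 9.1) = arctan(19/9.1) = 64.41°
∠(j19 + 170) = arctan(19/170) = 6.38°
∠(j19 + 1560) = arctan(19/1560) = 0.70°
∠G(j19) = 87.93° − (64.41° + 6.38° + 0.70°) = 16.45°

|G| = -106.4 dB, ∠G = 16.4 deg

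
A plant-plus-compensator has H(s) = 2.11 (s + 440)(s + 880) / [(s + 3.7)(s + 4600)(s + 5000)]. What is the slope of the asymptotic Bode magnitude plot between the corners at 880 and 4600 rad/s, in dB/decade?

In this band the factors already past their corner are: zero at 440, zero at 880, pole at 3.7; net slope = 20 dB/decade.

20 dB/decade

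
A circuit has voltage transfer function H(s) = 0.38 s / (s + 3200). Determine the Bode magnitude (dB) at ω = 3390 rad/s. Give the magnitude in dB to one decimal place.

|j3390| = 3390
|j3390 + 3200| = √(3390² + 3200²) = 4662
|H(j3390)| = 0.38 × 3390 / 4662 = 0.27633
20 log₁₀(0.27633) = -11.17 dB

-11.2 dB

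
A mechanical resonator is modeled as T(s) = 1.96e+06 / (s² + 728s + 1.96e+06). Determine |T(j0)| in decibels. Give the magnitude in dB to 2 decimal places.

T(0) = 1.96e+06 / 1.96e+06 = 1
20 log₁₀(1) = 0.000 dB

0.00 dB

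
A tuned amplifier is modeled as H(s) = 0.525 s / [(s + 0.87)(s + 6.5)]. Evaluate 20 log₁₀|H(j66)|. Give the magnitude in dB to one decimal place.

|j66| = 66
|j66 + 0.87| = √(66² + 0.87²) = 66.01
|j66 + 6.5| = √(66² + 6.5²) = 66.32
|H(j66)| = 0.525 × 66 / (66.01 × 66.32) = 0.0079156
20 log₁₀(0.0079156) = -42.03 dB

-42.0 dB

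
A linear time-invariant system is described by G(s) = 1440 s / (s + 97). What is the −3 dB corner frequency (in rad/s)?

For a single-pole high-pass, the −3 dB point is at the pole: ω = 97 rad/s.

97 rad/s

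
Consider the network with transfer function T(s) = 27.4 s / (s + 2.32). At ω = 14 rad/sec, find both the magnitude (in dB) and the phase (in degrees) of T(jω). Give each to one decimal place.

|T| = 28.6 dB, ∠T = 9.4°

|j14| = 14
|j14 + 2.32| = √(14² + 2.32²) = 14.19
|T(j14)| = 27.4 × 14 / 14.19 = 27.031
20 log₁₀(27.031) = 28.64 dB
∠(j14) = 90.00°
∠(j14 + 2.32) = arctan(14/2.32) = 80.59°
∠T(j14) = 90.00° − 80.59° = 9.41°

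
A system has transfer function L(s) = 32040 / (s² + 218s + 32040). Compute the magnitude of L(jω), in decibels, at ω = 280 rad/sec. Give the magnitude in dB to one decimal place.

|(j280)² + 218(j280) + 32040| = |-46360 + j61040| = 7.665e+04
|L(j280)| = 32040 / 7.665e+04 = 0.41801
20 log₁₀(0.41801) = -7.58 dB

-7.6 dB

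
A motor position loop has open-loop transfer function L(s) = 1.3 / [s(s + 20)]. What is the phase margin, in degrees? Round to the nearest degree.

90°

Gain crossover: |L(jω)| = 1 at ω ≈ 0.065 rad/s.
∠L(j0.065) = −90° − arctan(0.065/20) ≈ -90.19°
PM = 180° + (-90.19°) = 89.81°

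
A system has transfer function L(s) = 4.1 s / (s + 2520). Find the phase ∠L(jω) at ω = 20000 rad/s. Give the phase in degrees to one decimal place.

∠(j20000) = 90.00°
∠(j20000 + 2520) = arctan(20000/2520) = 82.82°
∠L(j20000) = 90.00° − 82.82° = 7.18°

7.2°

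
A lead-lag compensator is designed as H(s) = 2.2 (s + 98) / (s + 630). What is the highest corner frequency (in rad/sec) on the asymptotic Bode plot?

Break frequencies occur at each pole and zero magnitude: 98 rad/sec, 630 rad/sec.
The highest is 630 rad/sec.

630 rad/sec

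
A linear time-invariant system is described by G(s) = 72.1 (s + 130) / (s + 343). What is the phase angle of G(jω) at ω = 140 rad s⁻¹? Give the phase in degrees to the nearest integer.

25°

∠(j140 + 130) = arctan(140/130) = 47.12°
∠(j140 + 343) = arctan(140/343) = 22.20°
∠G(j140) = 47.12° − 22.20° = 24.92°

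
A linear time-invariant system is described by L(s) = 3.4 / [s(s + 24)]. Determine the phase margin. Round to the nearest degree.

90°

Gain crossover: |L(jω)| = 1 at ω ≈ 0.142 rad s⁻¹.
∠L(j0.142) = −90° − arctan(0.142/24) ≈ -90.34°
PM = 180° + (-90.34°) = 89.66°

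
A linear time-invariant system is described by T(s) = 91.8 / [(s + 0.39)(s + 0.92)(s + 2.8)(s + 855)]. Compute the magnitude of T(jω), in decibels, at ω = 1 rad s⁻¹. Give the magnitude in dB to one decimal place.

|j1 + 0.39| = √(1² + 0.39²) = 1.073
|j1 + 0.92| = √(1² + 0.92²) = 1.359
|j1 + 2.8| = √(1² + 2.8²) = 2.973
|j1 + 855| = √(1² + 855²) = 855
|T(j1)| = 91.8 / (1.073 × 1.359 × 2.973 × 855) = 0.02476
20 log₁₀(0.02476) = -32.13 dB

-32.1 dB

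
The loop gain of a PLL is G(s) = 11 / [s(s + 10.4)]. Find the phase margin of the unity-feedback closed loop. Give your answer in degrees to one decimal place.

Gain crossover: |G(jω)| = 1 at ω ≈ 1.05 rad/s.
∠G(j1.05) = −90° − arctan(1.05/10.4) ≈ -95.78°
PM = 180° + (-95.78°) = 84.22°

84.2°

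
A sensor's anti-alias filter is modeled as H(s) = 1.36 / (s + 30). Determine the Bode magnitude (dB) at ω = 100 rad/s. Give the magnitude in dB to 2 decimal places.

-37.70 dB

|j100 + 30| = √(100² + 30²) = 104.4
|H(j100)| = 1.36 / 104.4 = 0.013026
20 log₁₀(0.013026) = -37.703 dB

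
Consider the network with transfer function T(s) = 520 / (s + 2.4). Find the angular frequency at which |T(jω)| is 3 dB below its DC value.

For a single-pole low-pass, the −3 dB point is at the pole: ω = 2.4 rad s⁻¹.

2.4 rad s⁻¹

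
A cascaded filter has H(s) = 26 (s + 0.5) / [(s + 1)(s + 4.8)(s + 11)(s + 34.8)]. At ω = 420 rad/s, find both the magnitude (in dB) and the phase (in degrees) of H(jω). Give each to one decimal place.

|H| = -129.1 dB, ∠H = -263.0 deg

|j420 + 0.5| = √(420² + 0.5²) = 420
|j420 + 1| = √(420² + 1²) = 420
|j420 + 4.8| = √(420² + 4.8²) = 420
|j420 + 11| = √(420² + 11²) = 420.1
|j420 + 34.8| = √(420² + 34.8²) = 421.4
|H(j420)| = 26 × 420 / (420 × 420 × 420.1 × 421.4) = 3.4959e-07
20 log₁₀(3.4959e-07) = -129.13 dB
∠(j420 + 0.5) = arctan(420/0.5) = 89.93°
∠(j420 + 1) = arctan(420/1) = 89.86°
∠(j420 + 4.8) = arctan(420/4.8) = 89.35°
∠(j420 + 11) = arctan(420/11) = 88.50°
∠(j420 + 34.8) = arctan(420/34.8) = 85.26°
∠H(j420) = 89.93° − (89.86° + 89.35° + 88.50° + 85.26°) = -263.04°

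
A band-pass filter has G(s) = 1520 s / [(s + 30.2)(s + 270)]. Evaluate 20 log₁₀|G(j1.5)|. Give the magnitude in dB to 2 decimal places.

|j1.5| = 1.5
|j1.5 + 30.2| = √(1.5² + 30.2²) = 30.24
|j1.5 + 270| = √(1.5² + 270²) = 270
|G(j1.5)| = 1520 × 1.5 / (30.24 × 270) = 0.27927
20 log₁₀(0.27927) = -11.080 dB

-11.08 dB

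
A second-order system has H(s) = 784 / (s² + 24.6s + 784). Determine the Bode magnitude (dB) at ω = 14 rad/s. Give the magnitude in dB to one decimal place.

1.2 dB

|(j14)² + 24.6(j14) + 784| = |588 + j344.4| = 681.4
|H(j14)| = 784 / 681.4 = 1.1505
20 log₁₀(1.1505) = 1.22 dB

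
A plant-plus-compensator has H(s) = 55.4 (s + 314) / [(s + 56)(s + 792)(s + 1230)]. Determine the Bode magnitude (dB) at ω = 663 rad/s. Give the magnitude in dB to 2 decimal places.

|j663 + 314| = √(663² + 314²) = 733.6
|j663 + 56| = √(663² + 56²) = 665.4
|j663 + 792| = √(663² + 792²) = 1033
|j663 + 1230| = √(663² + 1230²) = 1397
|H(j663)| = 55.4 × 733.6 / (665.4 × 1033 × 1397) = 4.2322e-05
20 log₁₀(4.2322e-05) = -87.469 dB

-87.47 dB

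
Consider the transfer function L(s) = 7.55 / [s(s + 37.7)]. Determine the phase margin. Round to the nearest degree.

Gain crossover: |L(jω)| = 1 at ω ≈ 0.2 rad/sec.
∠L(j0.2) = −90° − arctan(0.2/37.7) ≈ -90.30°
PM = 180° + (-90.30°) = 89.70°

90 deg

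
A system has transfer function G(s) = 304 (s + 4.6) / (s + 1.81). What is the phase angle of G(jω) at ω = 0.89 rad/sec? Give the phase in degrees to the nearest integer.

∠(j0.89 + 4.6) = arctan(0.89/4.6) = 10.95°
∠(j0.89 + 1.81) = arctan(0.89/1.81) = 26.18°
∠G(j0.89) = 10.95° − 26.18° = -15.23°

-15 deg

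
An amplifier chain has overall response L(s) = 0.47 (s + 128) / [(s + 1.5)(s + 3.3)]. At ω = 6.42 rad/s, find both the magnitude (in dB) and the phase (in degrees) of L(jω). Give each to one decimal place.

|L| = 2.0 dB, ∠L = -136.8°

|j6.42 + 128| = √(6.42² + 128²) = 128.2
|j6.42 + 1.5| = √(6.42² + 1.5²) = 6.593
|j6.42 + 3.3| = √(6.42² + 3.3²) = 7.218
|L(j6.42)| = 0.47 × 128.2 / (6.593 × 7.218) = 1.2657
20 log₁₀(1.2657) = 2.05 dB
∠(j6.42 + 128) = arctan(6.42/128) = 2.87°
∠(j6.42 + 1.5) = arctan(6.42/1.5) = 76.85°
∠(j6.42 + 3.3) = arctan(6.42/3.3) = 62.80°
∠L(j6.42) = 2.87° − (76.85° + 62.80°) = -136.77°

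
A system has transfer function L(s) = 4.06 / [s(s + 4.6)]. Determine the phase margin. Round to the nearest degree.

79°

Gain crossover: |L(jω)| = 1 at ω ≈ 0.867 rad/s.
∠L(j0.867) = −90° − arctan(0.867/4.6) ≈ -100.68°
PM = 180° + (-100.68°) = 79.32°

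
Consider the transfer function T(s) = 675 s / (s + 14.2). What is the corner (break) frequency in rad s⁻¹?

14.2 rad s⁻¹

The single real pole at s = −14.2 gives a corner at ω = 14.2 rad s⁻¹.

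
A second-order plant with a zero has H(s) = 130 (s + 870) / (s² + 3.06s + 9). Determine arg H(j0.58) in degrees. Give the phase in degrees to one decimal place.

∠(j0.58 + 870) = arctan(0.58/870) = 0.04°
∠[(j0.58)² + 3.06(j0.58) + 9] = ∠[8.6636 + j1.7748] = 11.58°
∠H(j0.58) = 0.04° − 11.58° = -11.54°

-11.5°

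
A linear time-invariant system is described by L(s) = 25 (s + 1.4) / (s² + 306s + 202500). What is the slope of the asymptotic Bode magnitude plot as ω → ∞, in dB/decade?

-20 dB/decade

With 1 zero and 2 poles, the high-frequency asymptotic slope is 20 × (1 − 2) = -20 dB/decade.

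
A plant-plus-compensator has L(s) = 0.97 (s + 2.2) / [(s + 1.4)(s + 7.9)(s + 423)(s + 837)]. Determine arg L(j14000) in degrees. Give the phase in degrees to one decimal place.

-264.8°

∠(j14000 + 2.2) = arctan(14000/2.2) = 89.99°
∠(j14000 + 1.4) = arctan(14000/1.4) = 89.99°
∠(j14000 + 7.9) = arctan(14000/7.9) = 89.97°
∠(j14000 + 423) = arctan(14000/423) = 88.27°
∠(j14000 + 837) = arctan(14000/837) = 86.58°
∠L(j14000) = 89.99° − (89.99° + 89.97° + 88.27° + 86.58°) = -264.82°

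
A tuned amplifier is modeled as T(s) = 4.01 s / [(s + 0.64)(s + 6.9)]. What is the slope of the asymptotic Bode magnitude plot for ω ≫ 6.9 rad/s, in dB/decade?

-20 dB/decade

With 1 zero and 2 poles, the high-frequency asymptotic slope is 20 × (1 − 2) = -20 dB/decade.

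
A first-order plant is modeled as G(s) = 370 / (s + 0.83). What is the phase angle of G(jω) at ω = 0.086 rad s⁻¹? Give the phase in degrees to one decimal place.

-5.9°

∠(j0.086 + 0.83) = arctan(0.086/0.83) = 5.92°
∠G(j0.086) = −5.92° = -5.92°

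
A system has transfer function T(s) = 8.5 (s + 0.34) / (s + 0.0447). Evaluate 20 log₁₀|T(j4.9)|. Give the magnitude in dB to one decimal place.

18.6 dB

|j4.9 + 0.34| = √(4.9² + 0.34²) = 4.912
|j4.9 + 0.0447| = √(4.9² + 0.0447²) = 4.9
|T(j4.9)| = 8.5 × 4.912 / 4.9 = 8.5201
20 log₁₀(8.5201) = 18.61 dB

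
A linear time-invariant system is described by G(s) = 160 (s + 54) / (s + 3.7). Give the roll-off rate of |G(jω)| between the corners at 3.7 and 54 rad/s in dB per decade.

-20 dB/decade

In this band the factors already past their corner are: pole at 3.7; net slope = -20 dB/decade.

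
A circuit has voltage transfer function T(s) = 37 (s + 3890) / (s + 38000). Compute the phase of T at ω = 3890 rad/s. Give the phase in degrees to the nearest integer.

∠(j3890 + 3890) = arctan(3890/3890) = 45.00°
∠(j3890 + 38000) = arctan(3890/38000) = 5.84°
∠T(j3890) = 45.00° − 5.84° = 39.16°

39°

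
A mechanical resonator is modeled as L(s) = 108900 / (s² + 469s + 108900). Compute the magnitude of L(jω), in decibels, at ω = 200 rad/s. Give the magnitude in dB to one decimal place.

|(j200)² + 469(j200) + 108900| = |68900 + j93800| = 1.164e+05
|L(j200)| = 108900 / 1.164e+05 = 0.93568
20 log₁₀(0.93568) = -0.58 dB

-0.6 dB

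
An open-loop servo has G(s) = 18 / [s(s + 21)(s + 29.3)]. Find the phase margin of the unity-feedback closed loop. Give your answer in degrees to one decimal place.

Gain crossover: |G(jω)| = 1 at ω ≈ 0.0293 rad/s.
∠G(j0.0293) = −90° − arctan(0.0293/21) − arctan(0.0293/29.3) ≈ -90.14°
PM = 180° + (-90.14°) = 89.86°

89.9 deg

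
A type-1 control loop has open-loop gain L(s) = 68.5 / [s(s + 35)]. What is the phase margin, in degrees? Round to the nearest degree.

87°

Gain crossover: |L(jω)| = 1 at ω ≈ 1.95 rad/sec.
∠L(j1.95) = −90° − arctan(1.95/35) ≈ -93.20°
PM = 180° + (-93.20°) = 86.80°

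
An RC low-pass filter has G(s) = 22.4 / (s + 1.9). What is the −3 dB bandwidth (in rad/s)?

1.9 rad/s

For a single-pole low-pass, the −3 dB point is at the pole: ω = 1.9 rad/s.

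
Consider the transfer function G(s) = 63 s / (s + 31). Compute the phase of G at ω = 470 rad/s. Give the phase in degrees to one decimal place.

∠(j470) = 90.00°
∠(j470 + 31) = arctan(470/31) = 86.23°
∠G(j470) = 90.00° − 86.23° = 3.77°

3.8°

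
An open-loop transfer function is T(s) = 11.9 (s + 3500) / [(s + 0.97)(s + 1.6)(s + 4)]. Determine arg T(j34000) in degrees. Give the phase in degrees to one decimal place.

-185.9°

∠(j34000 + 3500) = arctan(34000/3500) = 84.12°
∠(j34000 + 0.97) = arctan(34000/0.97) = 90.00°
∠(j34000 + 1.6) = arctan(34000/1.6) = 90.00°
∠(j34000 + 4) = arctan(34000/4) = 89.99°
∠T(j34000) = 84.12° − (90.00° + 90.00° + 89.99°) = -185.87°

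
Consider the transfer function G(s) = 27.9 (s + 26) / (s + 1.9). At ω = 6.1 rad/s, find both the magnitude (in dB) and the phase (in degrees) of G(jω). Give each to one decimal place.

|G| = 41.3 dB, ∠G = -59.5°

|j6.1 + 26| = √(6.1² + 26²) = 26.71
|j6.1 + 1.9| = √(6.1² + 1.9²) = 6.389
|G(j6.1)| = 27.9 × 26.71 / 6.389 = 116.62
20 log₁₀(116.62) = 41.34 dB
∠(j6.1 + 26) = arctan(6.1/26) = 13.20°
∠(j6.1 + 1.9) = arctan(6.1/1.9) = 72.70°
∠G(j6.1) = 13.20° − 72.70° = -59.50°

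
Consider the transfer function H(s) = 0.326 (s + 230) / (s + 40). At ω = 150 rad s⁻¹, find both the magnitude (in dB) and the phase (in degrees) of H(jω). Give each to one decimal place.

|H| = -4.8 dB, ∠H = -42.0°

|j150 + 230| = √(150² + 230²) = 274.6
|j150 + 40| = √(150² + 40²) = 155.2
|H(j150)| = 0.326 × 274.6 / 155.2 = 0.57663
20 log₁₀(0.57663) = -4.78 dB
∠(j150 + 230) = arctan(150/230) = 33.11°
∠(j150 + 40) = arctan(150/40) = 75.07°
∠H(j150) = 33.11° − 75.07° = -41.96°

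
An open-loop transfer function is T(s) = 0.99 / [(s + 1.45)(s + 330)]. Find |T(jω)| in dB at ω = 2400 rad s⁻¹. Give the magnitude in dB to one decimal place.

-135.4 dB

|j2400 + 1.45| = √(2400² + 1.45²) = 2400
|j2400 + 330| = √(2400² + 330²) = 2423
|T(j2400)| = 0.99 / (2400 × 2423) = 1.7027e-07
20 log₁₀(1.7027e-07) = -135.38 dB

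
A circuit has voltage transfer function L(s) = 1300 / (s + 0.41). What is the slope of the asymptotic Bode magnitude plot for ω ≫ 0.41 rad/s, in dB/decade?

With 0 zeros and 1 pole, the high-frequency asymptotic slope is 20 × (0 − 1) = -20 dB/decade.

-20 dB/decade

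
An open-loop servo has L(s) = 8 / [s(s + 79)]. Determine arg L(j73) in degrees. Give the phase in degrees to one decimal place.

-132.7°

∠(j73 + 79) = arctan(73/79) = 42.74°
∠(j73) = 90.00°
∠L(j73) = − (42.74° + 90.00°) = -132.74°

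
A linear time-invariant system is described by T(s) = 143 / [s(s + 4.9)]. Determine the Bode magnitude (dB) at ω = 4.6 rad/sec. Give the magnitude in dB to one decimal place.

13.3 dB

|j4.6 + 4.9| = √(4.6² + 4.9²) = 6.721
|j4.6| = 4.6
|T(j4.6)| = 143 / (6.721 × 4.6) = 4.6254
20 log₁₀(4.6254) = 13.30 dB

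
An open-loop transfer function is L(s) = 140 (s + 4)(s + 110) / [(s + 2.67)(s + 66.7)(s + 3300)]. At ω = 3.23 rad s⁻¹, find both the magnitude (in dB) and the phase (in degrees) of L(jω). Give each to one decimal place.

|j3.23 + 4| = √(3.23² + 4²) = 5.141
|j3.23 + 110| = √(3.23² + 110²) = 110
|j3.23 + 2.67| = √(3.23² + 2.67²) = 4.191
|j3.23 + 66.7| = √(3.23² + 66.7²) = 66.78
|j3.23 + 3300| = √(3.23² + 3300²) = 3300
|L(j3.23)| = 140 × 5.141 × 110 / (4.191 × 66.78 × 3300) = 0.085772
20 log₁₀(0.085772) = -21.33 dB
∠(j3.23 + 4) = arctan(3.23/4) = 38.92°
∠(j3.23 + 110) = arctan(3.23/110) = 1.68°
∠(j3.23 + 2.67) = arctan(3.23/2.67) = 50.42°
∠(j3.23 + 66.7) = arctan(3.23/66.7) = 2.77°
∠(j3.23 + 3300) = arctan(3.23/3300) = 0.06°
∠L(j3.23) = 38.92° + 1.68° − (50.42° + 2.77° + 0.06°) = -12.65°

|L| = -21.3 dB, ∠L = -12.6°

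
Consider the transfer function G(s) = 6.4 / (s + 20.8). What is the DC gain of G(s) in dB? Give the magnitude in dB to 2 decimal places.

-10.24 dB

G(0) = 6.4 / 20.8 = 0.30769
20 log₁₀(0.30769) = -10.238 dB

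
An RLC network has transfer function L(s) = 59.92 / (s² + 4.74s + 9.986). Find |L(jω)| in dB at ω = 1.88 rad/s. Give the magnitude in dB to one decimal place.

14.7 dB

|(j1.88)² + 4.74(j1.88) + 9.986| = |6.4516 + j8.9112| = 11
|L(j1.88)| = 59.92 / 11 = 5.4465
20 log₁₀(5.4465) = 14.72 dB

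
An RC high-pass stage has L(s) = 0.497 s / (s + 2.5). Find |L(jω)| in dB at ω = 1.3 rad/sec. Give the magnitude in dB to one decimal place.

|j1.3| = 1.3
|j1.3 + 2.5| = √(1.3² + 2.5²) = 2.818
|L(j1.3)| = 0.497 × 1.3 / 2.818 = 0.22929
20 log₁₀(0.22929) = -12.79 dB

-12.8 dB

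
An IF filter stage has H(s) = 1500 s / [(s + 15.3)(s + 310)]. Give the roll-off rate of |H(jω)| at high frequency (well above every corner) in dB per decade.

With 1 zero and 2 poles, the high-frequency asymptotic slope is 20 × (1 − 2) = -20 dB/decade.

-20 dB/decade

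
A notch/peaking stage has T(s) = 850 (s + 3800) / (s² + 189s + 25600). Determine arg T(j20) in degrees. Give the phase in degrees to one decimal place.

∠(j20 + 3800) = arctan(20/3800) = 0.30°
∠[(j20)² + 189(j20) + 25600] = ∠[25200 + j3780] = 8.53°
∠T(j20) = 0.30° − 8.53° = -8.23°

-8.2°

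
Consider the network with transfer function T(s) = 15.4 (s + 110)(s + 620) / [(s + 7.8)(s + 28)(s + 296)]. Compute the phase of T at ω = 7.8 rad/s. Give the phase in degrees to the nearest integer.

-57°

∠(j7.8 + 110) = arctan(7.8/110) = 4.06°
∠(j7.8 + 620) = arctan(7.8/620) = 0.72°
∠(j7.8 + 7.8) = arctan(7.8/7.8) = 45.00°
∠(j7.8 + 28) = arctan(7.8/28) = 15.57°
∠(j7.8 + 296) = arctan(7.8/296) = 1.51°
∠T(j7.8) = 4.06° + 0.72° − (45.00° + 15.57° + 1.51°) = -57.30°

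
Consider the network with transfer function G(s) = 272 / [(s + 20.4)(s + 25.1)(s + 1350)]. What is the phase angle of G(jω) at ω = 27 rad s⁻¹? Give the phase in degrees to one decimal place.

∠(j27 + 20.4) = arctan(27/20.4) = 52.93°
∠(j27 + 25.1) = arctan(27/25.1) = 47.09°
∠(j27 + 1350) = arctan(27/1350) = 1.15°
∠G(j27) = − (52.93° + 47.09° + 1.15°) = -101.16°

-101.2°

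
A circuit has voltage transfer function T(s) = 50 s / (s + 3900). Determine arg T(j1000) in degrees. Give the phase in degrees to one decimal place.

75.6°

∠(j1000) = 90.00°
∠(j1000 + 3900) = arctan(1000/3900) = 14.38°
∠T(j1000) = 90.00° − 14.38° = 75.62°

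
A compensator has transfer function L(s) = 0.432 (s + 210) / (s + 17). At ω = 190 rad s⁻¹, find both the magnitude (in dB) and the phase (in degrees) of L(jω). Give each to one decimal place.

|L| = -3.9 dB, ∠L = -42.7°

|j190 + 210| = √(190² + 210²) = 283.2
|j190 + 17| = √(190² + 17²) = 190.8
|L(j190)| = 0.432 × 283.2 / 190.8 = 0.64134
20 log₁₀(0.64134) = -3.86 dB
∠(j190 + 210) = arctan(190/210) = 42.14°
∠(j190 + 17) = arctan(190/17) = 84.89°
∠L(j190) = 42.14° − 84.89° = -42.75°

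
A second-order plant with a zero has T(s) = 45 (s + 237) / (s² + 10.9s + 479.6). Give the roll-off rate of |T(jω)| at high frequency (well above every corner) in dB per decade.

With 1 zero and 2 poles, the high-frequency asymptotic slope is 20 × (1 − 2) = -20 dB/decade.

-20 dB/decade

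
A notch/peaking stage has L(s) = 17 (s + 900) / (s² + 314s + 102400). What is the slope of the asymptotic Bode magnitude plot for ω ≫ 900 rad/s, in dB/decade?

-20 dB/decade

With 1 zero and 2 poles, the high-frequency asymptotic slope is 20 × (1 − 2) = -20 dB/decade.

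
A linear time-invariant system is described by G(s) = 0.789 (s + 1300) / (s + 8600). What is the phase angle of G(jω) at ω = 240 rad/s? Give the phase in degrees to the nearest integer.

9°

∠(j240 + 1300) = arctan(240/1300) = 10.46°
∠(j240 + 8600) = arctan(240/8600) = 1.60°
∠G(j240) = 10.46° − 1.60° = 8.86°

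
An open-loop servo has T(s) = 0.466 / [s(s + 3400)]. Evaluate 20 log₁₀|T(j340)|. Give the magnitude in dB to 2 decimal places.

-127.93 dB

|j340 + 3400| = √(340² + 3400²) = 3417
|j340| = 340
|T(j340)| = 0.466 / (3417 × 340) = 4.0111e-07
20 log₁₀(4.0111e-07) = -127.935 dB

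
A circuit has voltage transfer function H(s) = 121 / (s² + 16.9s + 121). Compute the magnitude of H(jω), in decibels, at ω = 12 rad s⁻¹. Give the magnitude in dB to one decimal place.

-4.5 dB

|(j12)² + 16.9(j12) + 121| = |-23 + j202.8| = 204.1
|H(j12)| = 121 / 204.1 = 0.59285
20 log₁₀(0.59285) = -4.54 dB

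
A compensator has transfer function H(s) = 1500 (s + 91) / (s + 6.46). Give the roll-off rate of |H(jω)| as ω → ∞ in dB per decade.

0 dB/decade

With 1 zero and 1 pole, the high-frequency asymptotic slope is 20 × (1 − 1) = 0 dB/decade.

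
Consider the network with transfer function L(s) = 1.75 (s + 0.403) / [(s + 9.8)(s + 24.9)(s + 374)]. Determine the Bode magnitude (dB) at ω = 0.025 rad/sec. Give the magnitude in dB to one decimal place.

-102.2 dB

|j0.025 + 0.403| = √(0.025² + 0.403²) = 0.4038
|j0.025 + 9.8| = √(0.025² + 9.8²) = 9.8
|j0.025 + 24.9| = √(0.025² + 24.9²) = 24.9
|j0.025 + 374| = √(0.025² + 374²) = 374
|L(j0.025)| = 1.75 × 0.4038 / (9.8 × 24.9 × 374) = 7.7425e-06
20 log₁₀(7.7425e-06) = -102.22 dB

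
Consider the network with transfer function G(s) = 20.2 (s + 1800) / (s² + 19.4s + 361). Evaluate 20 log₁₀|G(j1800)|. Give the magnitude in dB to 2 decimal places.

-35.99 dB

|j1800 + 1800| = √(1800² + 1800²) = 2546
|(j1800)² + 19.4(j1800) + 361| = |-3.2396e+06 + j34920| = 3.24e+06
|G(j1800)| = 20.2 × 2546 / 3.24e+06 = 0.015871
20 log₁₀(0.015871) = -35.988 dB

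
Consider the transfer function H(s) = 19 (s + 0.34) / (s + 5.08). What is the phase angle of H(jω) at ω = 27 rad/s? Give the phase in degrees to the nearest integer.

10°

∠(j27 + 0.34) = arctan(27/0.34) = 89.28°
∠(j27 + 5.08) = arctan(27/5.08) = 79.34°
∠H(j27) = 89.28° − 79.34° = 9.93°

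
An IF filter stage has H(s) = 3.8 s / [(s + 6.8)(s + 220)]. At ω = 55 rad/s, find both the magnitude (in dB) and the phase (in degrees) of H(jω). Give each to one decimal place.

|H| = -35.6 dB, ∠H = -7.0°

|j55| = 55
|j55 + 6.8| = √(55² + 6.8²) = 55.42
|j55 + 220| = √(55² + 220²) = 226.8
|H(j55)| = 3.8 × 55 / (55.42 × 226.8) = 0.01663
20 log₁₀(0.01663) = -35.58 dB
∠(j55) = 90.00°
∠(j55 + 6.8) = arctan(55/6.8) = 82.95°
∠(j55 + 220) = arctan(55/220) = 14.04°
∠H(j55) = 90.00° − (82.95° + 14.04°) = -6.99°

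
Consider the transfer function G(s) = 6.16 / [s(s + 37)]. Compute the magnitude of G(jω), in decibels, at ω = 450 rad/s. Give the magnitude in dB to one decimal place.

|j450 + 37| = √(450² + 37²) = 451.5
|j450| = 450
|G(j450)| = 6.16 / (451.5 × 450) = 3.0317e-05
20 log₁₀(3.0317e-05) = -90.37 dB

-90.4 dB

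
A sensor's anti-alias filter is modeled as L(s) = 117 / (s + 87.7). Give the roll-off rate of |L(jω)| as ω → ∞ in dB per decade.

With 0 zeros and 1 pole, the high-frequency asymptotic slope is 20 × (0 − 1) = -20 dB/decade.

-20 dB/decade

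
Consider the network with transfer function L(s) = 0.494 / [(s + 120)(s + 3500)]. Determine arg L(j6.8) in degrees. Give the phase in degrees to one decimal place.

-3.4°

∠(j6.8 + 120) = arctan(6.8/120) = 3.24°
∠(j6.8 + 3500) = arctan(6.8/3500) = 0.11°
∠L(j6.8) = − (3.24° + 0.11°) = -3.35°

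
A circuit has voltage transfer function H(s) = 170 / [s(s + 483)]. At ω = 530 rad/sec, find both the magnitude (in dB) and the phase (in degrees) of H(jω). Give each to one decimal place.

|j530 + 483| = √(530² + 483²) = 717.1
|j530| = 530
|H(j530)| = 170 / (717.1 × 530) = 0.00044731
20 log₁₀(0.00044731) = -66.99 dB
∠(j530 + 483) = arctan(530/483) = 47.66°
∠(j530) = 90.00°
∠H(j530) = − (47.66° + 90.00°) = -137.66°

|H| = -67.0 dB, ∠H = -137.7 deg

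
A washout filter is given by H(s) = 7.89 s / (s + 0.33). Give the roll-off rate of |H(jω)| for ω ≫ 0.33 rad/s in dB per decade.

0 dB/decade

With 1 zero and 1 pole, the high-frequency asymptotic slope is 20 × (1 − 1) = 0 dB/decade.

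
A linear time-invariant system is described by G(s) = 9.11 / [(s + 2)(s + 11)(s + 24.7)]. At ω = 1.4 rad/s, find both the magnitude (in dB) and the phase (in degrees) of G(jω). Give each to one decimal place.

|j1.4 + 2| = √(1.4² + 2²) = 2.441
|j1.4 + 11| = √(1.4² + 11²) = 11.09
|j1.4 + 24.7| = √(1.4² + 24.7²) = 24.74
|G(j1.4)| = 9.11 / (2.441 × 11.09 × 24.74) = 0.013603
20 log₁₀(0.013603) = -37.33 dB
∠(j1.4 + 2) = arctan(1.4/2) = 34.99°
∠(j1.4 + 11) = arctan(1.4/11) = 7.25°
∠(j1.4 + 24.7) = arctan(1.4/24.7) = 3.24°
∠G(j1.4) = − (34.99° + 7.25° + 3.24°) = -45.49°

|G| = -37.3 dB, ∠G = -45.5°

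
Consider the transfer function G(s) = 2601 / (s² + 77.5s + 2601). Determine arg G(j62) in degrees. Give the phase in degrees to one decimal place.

∠[(j62)² + 77.5(j62) + 2601] = ∠[-1243 + j4805] = 104.50°
∠G(j62) = −104.50° = -104.50°

-104.5°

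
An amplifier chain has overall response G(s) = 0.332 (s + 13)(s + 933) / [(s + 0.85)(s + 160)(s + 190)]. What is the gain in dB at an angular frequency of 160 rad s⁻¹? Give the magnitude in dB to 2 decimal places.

-45.02 dB

|j160 + 13| = √(160² + 13²) = 160.5
|j160 + 933| = √(160² + 933²) = 946.6
|j160 + 0.85| = √(160² + 0.85²) = 160
|j160 + 160| = √(160² + 160²) = 226.3
|j160 + 190| = √(160² + 190²) = 248.4
|G(j160)| = 0.332 × 160.5 × 946.6 / (160 × 226.3 × 248.4) = 0.0056099
20 log₁₀(0.0056099) = -45.021 dB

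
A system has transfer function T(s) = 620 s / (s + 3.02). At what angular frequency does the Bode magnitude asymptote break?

The single real pole at s = −3.02 gives a corner at ω = 3.02 rad/sec.

3.02 rad/sec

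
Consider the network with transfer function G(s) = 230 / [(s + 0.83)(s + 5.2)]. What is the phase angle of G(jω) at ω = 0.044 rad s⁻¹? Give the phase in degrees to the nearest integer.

∠(j0.044 + 0.83) = arctan(0.044/0.83) = 3.03°
∠(j0.044 + 5.2) = arctan(0.044/5.2) = 0.48°
∠G(j0.044) = − (3.03° + 0.48°) = -3.52°

-4 deg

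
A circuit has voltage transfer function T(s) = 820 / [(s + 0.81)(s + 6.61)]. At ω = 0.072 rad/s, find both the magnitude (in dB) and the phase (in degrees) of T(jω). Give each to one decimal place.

|j0.072 + 0.81| = √(0.072² + 0.81²) = 0.8132
|j0.072 + 6.61| = √(0.072² + 6.61²) = 6.61
|T(j0.072)| = 820 / (0.8132 × 6.61) = 152.54
20 log₁₀(152.54) = 43.67 dB
∠(j0.072 + 0.81) = arctan(0.072/0.81) = 5.08°
∠(j0.072 + 6.61) = arctan(0.072/6.61) = 0.62°
∠T(j0.072) = − (5.08° + 0.62°) = -5.70°

|T| = 43.7 dB, ∠T = -5.7°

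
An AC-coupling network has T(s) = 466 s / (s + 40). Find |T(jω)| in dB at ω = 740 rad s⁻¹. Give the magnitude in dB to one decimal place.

|j740| = 740
|j740 + 40| = √(740² + 40²) = 741.1
|T(j740)| = 466 × 740 / 741.1 = 465.32
20 log₁₀(465.32) = 53.36 dB

53.4 dB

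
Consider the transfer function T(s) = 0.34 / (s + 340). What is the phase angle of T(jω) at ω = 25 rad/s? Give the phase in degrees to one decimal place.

-4.2°

∠(j25 + 340) = arctan(25/340) = 4.21°
∠T(j25) = −4.21° = -4.21°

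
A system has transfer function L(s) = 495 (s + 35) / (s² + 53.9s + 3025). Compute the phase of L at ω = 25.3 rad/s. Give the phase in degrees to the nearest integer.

∠(j25.3 + 35) = arctan(25.3/35) = 35.86°
∠[(j25.3)² + 53.9(j25.3) + 3025] = ∠[2384.9 + j1363.7] = 29.76°
∠L(j25.3) = 35.86° − 29.76° = 6.10°

6 deg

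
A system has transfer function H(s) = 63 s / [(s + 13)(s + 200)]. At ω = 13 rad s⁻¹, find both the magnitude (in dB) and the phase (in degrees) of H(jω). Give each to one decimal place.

|j13| = 13
|j13 + 13| = √(13² + 13²) = 18.38
|j13 + 200| = √(13² + 200²) = 200.4
|H(j13)| = 63 × 13 / (18.38 × 200.4) = 0.22227
20 log₁₀(0.22227) = -13.06 dB
∠(j13) = 90.00°
∠(j13 + 13) = arctan(13/13) = 45.00°
∠(j13 + 200) = arctan(13/200) = 3.72°
∠H(j13) = 90.00° − (45.00° + 3.72°) = 41.28°

|H| = -13.1 dB, ∠H = 41.3 deg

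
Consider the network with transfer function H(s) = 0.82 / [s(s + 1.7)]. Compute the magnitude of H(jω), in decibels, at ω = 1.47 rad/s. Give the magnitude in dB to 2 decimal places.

|j1.47 + 1.7| = √(1.47² + 1.7²) = 2.247
|j1.47| = 1.47
|H(j1.47)| = 0.82 / (2.247 × 1.47) = 0.24821
20 log₁₀(0.24821) = -12.104 dB

-12.10 dB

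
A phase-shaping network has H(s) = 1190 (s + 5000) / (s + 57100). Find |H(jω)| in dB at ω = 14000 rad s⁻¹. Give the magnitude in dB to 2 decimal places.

|j14000 + 5000| = √(14000² + 5000²) = 1.487e+04
|j14000 + 57100| = √(14000² + 57100²) = 5.879e+04
|H(j14000)| = 1190 × 1.487e+04 / 5.879e+04 = 300.91
20 log₁₀(300.91) = 49.569 dB

49.57 dB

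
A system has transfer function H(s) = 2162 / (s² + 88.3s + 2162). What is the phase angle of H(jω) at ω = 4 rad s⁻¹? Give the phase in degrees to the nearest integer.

∠[(j4)² + 88.3(j4) + 2162] = ∠[2146 + j353.2] = 9.35°
∠H(j4) = −9.35° = -9.35°

-9°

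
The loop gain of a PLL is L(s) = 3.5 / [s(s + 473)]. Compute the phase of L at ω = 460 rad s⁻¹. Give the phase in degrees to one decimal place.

-134.2°

∠(j460 + 473) = arctan(460/473) = 44.20°
∠(j460) = 90.00°
∠L(j460) = − (44.20° + 90.00°) = -134.20°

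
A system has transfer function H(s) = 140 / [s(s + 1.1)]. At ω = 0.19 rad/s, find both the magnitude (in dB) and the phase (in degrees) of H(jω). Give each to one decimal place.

|H| = 56.4 dB, ∠H = -99.8°

|j0.19 + 1.1| = √(0.19² + 1.1²) = 1.116
|j0.19| = 0.19
|H(j0.19)| = 140 / (1.116 × 0.19) = 660.08
20 log₁₀(660.08) = 56.39 dB
∠(j0.19 + 1.1) = arctan(0.19/1.1) = 9.80°
∠(j0.19) = 90.00°
∠H(j0.19) = − (9.80° + 90.00°) = -99.80°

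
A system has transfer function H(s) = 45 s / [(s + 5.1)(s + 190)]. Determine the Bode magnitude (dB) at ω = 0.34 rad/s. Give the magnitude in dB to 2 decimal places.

|j0.34| = 0.34
|j0.34 + 5.1| = √(0.34² + 5.1²) = 5.111
|j0.34 + 190| = √(0.34² + 190²) = 190
|H(j0.34)| = 45 × 0.34 / (5.111 × 190) = 0.015754
20 log₁₀(0.015754) = -36.052 dB

-36.05 dB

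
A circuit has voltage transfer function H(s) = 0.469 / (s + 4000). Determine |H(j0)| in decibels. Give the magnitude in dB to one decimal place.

H(0) = 0.469 / 4000 = 0.00011725
20 log₁₀(0.00011725) = -78.62 dB

-78.6 dB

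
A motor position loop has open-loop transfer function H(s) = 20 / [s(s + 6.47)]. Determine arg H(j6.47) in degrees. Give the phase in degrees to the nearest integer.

∠(j6.47 + 6.47) = arctan(6.47/6.47) = 45.00°
∠(j6.47) = 90.00°
∠H(j6.47) = − (45.00° + 90.00°) = -135.00°

-135°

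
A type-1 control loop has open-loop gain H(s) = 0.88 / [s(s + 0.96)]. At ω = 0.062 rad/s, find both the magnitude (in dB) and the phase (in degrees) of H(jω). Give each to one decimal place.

|H| = 23.4 dB, ∠H = -93.7°

|j0.062 + 0.96| = √(0.062² + 0.96²) = 0.962
|j0.062| = 0.062
|H(j0.062)| = 0.88 / (0.962 × 0.062) = 14.754
20 log₁₀(14.754) = 23.38 dB
∠(j0.062 + 0.96) = arctan(0.062/0.96) = 3.70°
∠(j0.062) = 90.00°
∠H(j0.062) = − (3.70° + 90.00°) = -93.70°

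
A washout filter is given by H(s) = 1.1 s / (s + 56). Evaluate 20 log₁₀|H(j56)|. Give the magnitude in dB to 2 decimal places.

-2.18 dB

|j56| = 56
|j56 + 56| = √(56² + 56²) = 79.2
|H(j56)| = 1.1 × 56 / 79.2 = 0.77782
20 log₁₀(0.77782) = -2.182 dB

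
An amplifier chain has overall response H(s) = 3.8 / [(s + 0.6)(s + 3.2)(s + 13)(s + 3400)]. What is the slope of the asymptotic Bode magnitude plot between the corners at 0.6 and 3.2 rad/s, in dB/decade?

In this band the factors already past their corner are: pole at 0.6; net slope = -20 dB/decade.

-20 dB/decade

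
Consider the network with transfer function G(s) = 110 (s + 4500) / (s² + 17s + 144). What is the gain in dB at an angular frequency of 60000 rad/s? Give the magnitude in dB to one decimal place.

-54.7 dB

|j60000 + 4500| = √(60000² + 4500²) = 6.017e+04
|(j60000)² + 17(j60000) + 144| = |-3.6e+09 + j1.02e+06| = 3.6e+09
|G(j60000)| = 110 × 6.017e+04 / 3.6e+09 = 0.0018385
20 log₁₀(0.0018385) = -54.71 dB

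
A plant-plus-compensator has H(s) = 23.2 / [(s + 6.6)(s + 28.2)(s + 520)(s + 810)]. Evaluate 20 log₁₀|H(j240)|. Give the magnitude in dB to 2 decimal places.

|j240 + 6.6| = √(240² + 6.6²) = 240.1
|j240 + 28.2| = √(240² + 28.2²) = 241.7
|j240 + 520| = √(240² + 520²) = 572.7
|j240 + 810| = √(240² + 810²) = 844.8
|H(j240)| = 23.2 / (240.1 × 241.7 × 572.7 × 844.8) = 8.2647e-10
20 log₁₀(8.2647e-10) = -181.655 dB

-181.66 dB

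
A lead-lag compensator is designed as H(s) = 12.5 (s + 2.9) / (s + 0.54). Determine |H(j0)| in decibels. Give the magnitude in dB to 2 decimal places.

36.54 dB

H(0) = 12.5 × 2.9 / 0.54 = 67.13
20 log₁₀(67.13) = 36.538 dB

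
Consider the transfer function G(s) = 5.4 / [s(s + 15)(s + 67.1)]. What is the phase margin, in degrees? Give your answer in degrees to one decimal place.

90.0°

Gain crossover: |G(jω)| = 1 at ω ≈ 0.00537 rad/sec.
∠G(j0.00537) = −90° − arctan(0.00537/15) − arctan(0.00537/67.1) ≈ -90.03°
PM = 180° + (-90.03°) = 89.97°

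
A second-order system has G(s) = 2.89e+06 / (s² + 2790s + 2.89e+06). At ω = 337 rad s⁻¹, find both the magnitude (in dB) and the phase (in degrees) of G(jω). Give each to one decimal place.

|(j337)² + 2790(j337) + 2.89e+06| = |2.7764e+06 + j9.4023e+05| = 2.931e+06
|G(j337)| = 2.89e+06 / 2.931e+06 = 0.98591
20 log₁₀(0.98591) = -0.12 dB
∠[(j337)² + 2790(j337) + 2.89e+06] = ∠[2.7764e+06 + j9.4023e+05] = 18.71°
∠G(j337) = −18.71° = -18.71°

|G| = -0.1 dB, ∠G = -18.7°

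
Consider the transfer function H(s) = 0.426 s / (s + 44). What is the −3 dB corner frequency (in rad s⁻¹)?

44 rad s⁻¹

For a single-pole high-pass, the −3 dB point is at the pole: ω = 44 rad s⁻¹.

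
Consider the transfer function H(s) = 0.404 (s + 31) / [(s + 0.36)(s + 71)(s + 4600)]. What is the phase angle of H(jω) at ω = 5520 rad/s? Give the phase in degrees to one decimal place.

-139.8°

∠(j5520 + 31) = arctan(5520/31) = 89.68°
∠(j5520 + 0.36) = arctan(5520/0.36) = 90.00°
∠(j5520 + 71) = arctan(5520/71) = 89.26°
∠(j5520 + 4600) = arctan(5520/4600) = 50.19°
∠H(j5520) = 89.68° − (90.00° + 89.26° + 50.19°) = -139.78°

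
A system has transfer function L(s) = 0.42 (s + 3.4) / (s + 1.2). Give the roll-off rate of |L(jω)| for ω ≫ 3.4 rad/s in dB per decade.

0 dB/decade

With 1 zero and 1 pole, the high-frequency asymptotic slope is 20 × (1 − 1) = 0 dB/decade.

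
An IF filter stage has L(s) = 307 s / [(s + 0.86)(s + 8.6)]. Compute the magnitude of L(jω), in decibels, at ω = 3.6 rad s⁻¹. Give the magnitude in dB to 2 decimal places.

30.11 dB

|j3.6| = 3.6
|j3.6 + 0.86| = √(3.6² + 0.86²) = 3.701
|j3.6 + 8.6| = √(3.6² + 8.6²) = 9.323
|L(j3.6)| = 307 × 3.6 / (3.701 × 9.323) = 32.028
20 log₁₀(32.028) = 30.111 dB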